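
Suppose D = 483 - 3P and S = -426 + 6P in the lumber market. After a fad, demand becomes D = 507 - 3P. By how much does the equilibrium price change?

ΔP = 8/3

Original equilibrium: P* = 101, Q* = 180.
New equilibrium: 507 - 3P = -426 + 6P, so 933 = 9P and P' = 311/3; Q' = 507 − 3(311/3) = 196.
Change in price: 311/3 − 101 = 8/3.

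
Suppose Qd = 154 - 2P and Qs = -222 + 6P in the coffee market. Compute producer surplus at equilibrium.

Equilibrium: 154 - 2P = -222 + 6P gives P* = 47, Q* = 60.
Supply starts at P = 37 (where Qs = 0).
PS = ½(47 − 37)(60) = 300.

Producer surplus = 300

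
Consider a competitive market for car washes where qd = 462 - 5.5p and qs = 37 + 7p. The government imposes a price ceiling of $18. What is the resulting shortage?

Shortage = 200

Equilibrium price would be p* = 34, so the ceiling at 18 binds.
At p = 18: qd = 462 − 5.5(18) = 363, qs = 37 + 7(18) = 163.
Shortage = 363 − 163 = 200.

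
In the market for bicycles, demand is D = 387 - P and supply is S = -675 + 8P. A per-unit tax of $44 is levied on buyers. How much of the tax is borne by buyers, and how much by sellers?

Buyers bear 352/9, sellers bear 44/9

Pre-tax equilibrium: P* = 118, Q* = 269.
Tax on buyers shifts demand to D = 387 − 1(P + 44) = 343 - P.
343 - P = -675 + 8P gives seller price Ps = 1018/9; buyers pay Pb = 1018/9 + 44 = 1414/9.
New quantity: Q = 387 − 1(1414/9) = 2069/9.
Buyer burden = 1414/9 − 118 = 352/9; seller burden = 118 − 1018/9 = 44/9.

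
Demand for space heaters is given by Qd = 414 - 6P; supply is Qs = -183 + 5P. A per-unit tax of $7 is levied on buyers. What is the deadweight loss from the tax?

Pre-tax equilibrium: P* = 597/11, Q* = 972/11.
Tax on buyers shifts demand to Qd = 414 − 6(P + 7) = 372 - 6P.
372 - 6P = -183 + 5P gives seller price Ps = 555/11; buyers pay Pb = 555/11 + 7 = 632/11.
New quantity: Q = 414 − 6(632/11) = 762/11.
DWL = ½ × 7 × (972/11 − 762/11) = 735/11.

Deadweight loss = 735/11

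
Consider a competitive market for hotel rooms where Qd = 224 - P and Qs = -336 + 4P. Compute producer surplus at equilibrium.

Equilibrium: 224 - P = -336 + 4P gives P* = 112, Q* = 112.
Supply starts at P = 84 (where Qs = 0).
PS = ½(112 − 84)(112) = 1568.

Producer surplus = 1568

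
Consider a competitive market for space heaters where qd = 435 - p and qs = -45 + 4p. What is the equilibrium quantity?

Set qd = qs: 435 - p = -45 + 4p.
480 = 5p, so p* = 96.
q* = 435 − 1(96) = 339.

q* = 339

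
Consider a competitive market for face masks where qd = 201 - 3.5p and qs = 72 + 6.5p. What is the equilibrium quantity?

Set qd = qs: 201 - 3.5p = 72 + 6.5p.
129 = 10p, so p* = 12.9.
q* = 201 − 3.5(12.9) = 155.85.

q* = 155.85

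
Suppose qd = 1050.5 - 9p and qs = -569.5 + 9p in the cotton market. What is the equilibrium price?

Set qd = qs: 1050.5 - 9p = -569.5 + 9p.
1620 = 18p, so p* = 90.
q* = 1050.5 − 9(90) = 240.5.

p* = 90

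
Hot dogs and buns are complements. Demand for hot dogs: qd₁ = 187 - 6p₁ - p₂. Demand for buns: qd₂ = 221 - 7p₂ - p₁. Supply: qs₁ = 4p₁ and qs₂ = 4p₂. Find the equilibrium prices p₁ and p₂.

Market 1: 187 - 6p₁ - p₂ = 4p₁ → 10p₁ + p₂ = 187.
Market 2: 11p₂ + p₁ = 221.
Eliminating p₂: 11×(1) − 1×(2) gives 109p₁ = 1836, so p₁ = 1836/109.
Back-substitute into (2): p₂ = (221 − 1×1836/109) / 11 = 2023/109.

p₁ = 1836/109, p₂ = 2023/109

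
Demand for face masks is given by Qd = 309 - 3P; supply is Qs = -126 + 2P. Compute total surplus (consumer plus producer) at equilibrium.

Equilibrium: 309 - 3P = -126 + 2P gives P* = 87, Q* = 48.
Demand choke price: P = 103; supply starts at P = 63.
CS = ½(103 − 87)(48) = 384; PS = ½(87 − 63)(48) = 576.

Total surplus = 960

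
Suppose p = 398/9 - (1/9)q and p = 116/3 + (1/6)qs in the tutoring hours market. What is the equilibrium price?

p* = 42

Set the two price expressions equal: 398/9 - (1/9)q = 116/3 + (1/6)q.
50/9 = (5/18)q, so q* = 20.
p* = 398/9 − (1/9)(20) = 42.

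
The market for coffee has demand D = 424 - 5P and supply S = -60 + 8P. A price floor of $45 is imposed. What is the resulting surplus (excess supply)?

Surplus = 101

Equilibrium price would be P* = 484/13, so the floor at 45 binds.
At P = 45: D = 199, S = 300.
Surplus = 300 − 199 = 101.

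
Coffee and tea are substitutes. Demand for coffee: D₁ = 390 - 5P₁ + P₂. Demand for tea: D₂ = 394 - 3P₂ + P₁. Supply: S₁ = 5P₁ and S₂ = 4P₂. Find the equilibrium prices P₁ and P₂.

Market 1: 390 - 5P₁ + P₂ = 5P₁ → 10P₁ - P₂ = 390.
Market 2: 7P₂ - P₁ = 394.
Eliminating P₂: 7×(1) + 1×(2) gives 69P₁ = 3124, so P₁ = 3124/69.
Back-substitute into (2): P₂ = (394 + 1×3124/69) / 7 = 4330/69.

P₁ = 3124/69, P₂ = 4330/69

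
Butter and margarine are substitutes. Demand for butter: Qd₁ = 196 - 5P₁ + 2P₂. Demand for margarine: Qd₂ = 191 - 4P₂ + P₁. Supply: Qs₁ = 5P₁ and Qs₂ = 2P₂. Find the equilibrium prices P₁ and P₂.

P₁ = 779/29, P₂ = 1053/29

Market 1: 196 - 5P₁ + 2P₂ = 5P₁ → 10P₁ - 2P₂ = 196.
Market 2: 6P₂ - P₁ = 191.
Eliminating P₂: 6×(1) + 2×(2) gives 58P₁ = 1558, so P₁ = 779/29.
Back-substitute into (2): P₂ = (191 + 1×779/29) / 6 = 1053/29.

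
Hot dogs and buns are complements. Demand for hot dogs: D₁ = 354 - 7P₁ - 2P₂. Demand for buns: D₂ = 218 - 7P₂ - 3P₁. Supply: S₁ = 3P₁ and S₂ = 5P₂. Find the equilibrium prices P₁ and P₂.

P₁ = 1906/57, P₂ = 559/57

Market 1: 354 - 7P₁ - 2P₂ = 3P₁ → 10P₁ + 2P₂ = 354.
Market 2: 12P₂ + 3P₁ = 218.
Eliminating P₂: 12×(1) − 2×(2) gives 114P₁ = 3812, so P₁ = 1906/57.
Back-substitute into (2): P₂ = (218 − 3×1906/57) / 12 = 559/57.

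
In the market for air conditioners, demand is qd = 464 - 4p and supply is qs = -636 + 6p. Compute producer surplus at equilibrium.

Equilibrium: 464 - 4p = -636 + 6p gives p* = 110, q* = 24.
Supply starts at p = 106 (where qs = 0).
PS = ½(110 − 106)(24) = 48.

Producer surplus = 48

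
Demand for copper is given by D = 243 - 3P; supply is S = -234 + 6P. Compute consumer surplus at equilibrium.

Consumer surplus = 1176

Equilibrium: 243 - 3P = -234 + 6P gives P* = 53, Q* = 84.
Demand choke price (D = 0): P = 81.
CS = ½(81 − 53)(84) = 1176.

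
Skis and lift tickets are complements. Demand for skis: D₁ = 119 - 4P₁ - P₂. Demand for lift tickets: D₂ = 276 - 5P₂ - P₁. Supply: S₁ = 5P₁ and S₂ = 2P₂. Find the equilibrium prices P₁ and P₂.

Market 1: 119 - 4P₁ - P₂ = 5P₁ → 9P₁ + P₂ = 119.
Market 2: 7P₂ + P₁ = 276.
Eliminating P₂: 7×(1) − 1×(2) gives 62P₁ = 557, so P₁ = 557/62.
Back-substitute into (2): P₂ = (276 − 1×557/62) / 7 = 2365/62.

P₁ = 557/62, P₂ = 2365/62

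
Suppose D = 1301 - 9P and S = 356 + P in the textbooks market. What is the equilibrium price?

P* = 94.5

Set D = S: 1301 - 9P = 356 + P.
945 = 10P, so P* = 94.5.
Q* = 1301 − 9(94.5) = 450.5.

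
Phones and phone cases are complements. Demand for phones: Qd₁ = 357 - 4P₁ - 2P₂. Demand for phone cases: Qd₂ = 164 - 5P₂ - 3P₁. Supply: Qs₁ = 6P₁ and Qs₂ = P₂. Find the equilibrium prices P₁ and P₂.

Market 1: 357 - 4P₁ - 2P₂ = 6P₁ → 10P₁ + 2P₂ = 357.
Market 2: 6P₂ + 3P₁ = 164.
Eliminating P₂: 6×(1) − 2×(2) gives 54P₁ = 1814, so P₁ = 907/27.
Back-substitute into (2): P₂ = (164 − 3×907/27) / 6 = 569/54.

P₁ = 907/27, P₂ = 569/54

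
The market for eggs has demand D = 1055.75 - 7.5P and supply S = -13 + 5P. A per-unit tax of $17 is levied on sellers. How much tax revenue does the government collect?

Tax revenue = 6179.5

Pre-tax equilibrium: P* = 85.5, Q* = 414.5.
Tax on sellers shifts supply to S = -13 + 5(P − 17) = -98 + 5P.
1055.75 - 7.5P = -98 + 5P gives buyer price Pb = 92.3; sellers receive Ps = 92.3 − 17 = 75.3.
New quantity: Q = 1055.75 − 7.5(92.3) = 363.5.
Revenue = 17 × 363.5 = 6179.5.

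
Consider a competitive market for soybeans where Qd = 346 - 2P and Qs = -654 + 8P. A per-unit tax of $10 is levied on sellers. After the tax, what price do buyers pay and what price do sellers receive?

Buyers pay $108, sellers receive $98

Pre-tax equilibrium: P* = 100, Q* = 146.
Tax on sellers shifts supply to Qs = -654 + 8(P − 10) = -734 + 8P.
346 - 2P = -734 + 8P gives buyer price Pb = 108; sellers receive Ps = 108 − 10 = 98.
New quantity: Q = 346 − 2(108) = 130.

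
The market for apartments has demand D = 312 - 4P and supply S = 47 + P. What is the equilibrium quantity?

Q* = 100

Set D = S: 312 - 4P = 47 + P.
265 = 5P, so P* = 53.
Q* = 312 − 4(53) = 100.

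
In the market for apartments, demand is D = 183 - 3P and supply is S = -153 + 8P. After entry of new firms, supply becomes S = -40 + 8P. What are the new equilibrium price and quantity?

P' = 223/11, Q' = 1344/11

Original equilibrium: P* = 336/11, Q* = 1005/11.
New equilibrium: 183 - 3P = -40 + 8P, so 223 = 11P and P' = 223/11; Q' = 183 − 3(223/11) = 1344/11.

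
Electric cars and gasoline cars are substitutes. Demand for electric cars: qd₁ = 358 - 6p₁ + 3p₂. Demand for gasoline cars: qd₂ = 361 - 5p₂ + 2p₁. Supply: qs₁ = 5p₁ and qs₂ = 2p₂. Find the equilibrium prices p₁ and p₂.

p₁ = 3589/71, p₂ = 4687/71

Market 1: 358 - 6p₁ + 3p₂ = 5p₁ → 11p₁ - 3p₂ = 358.
Market 2: 7p₂ - 2p₁ = 361.
Eliminating p₂: 7×(1) + 3×(2) gives 71p₁ = 3589, so p₁ = 3589/71.
Back-substitute into (2): p₂ = (361 + 2×3589/71) / 7 = 4687/71.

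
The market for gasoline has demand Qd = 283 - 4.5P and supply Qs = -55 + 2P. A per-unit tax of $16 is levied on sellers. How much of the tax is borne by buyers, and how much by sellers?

Pre-tax equilibrium: P* = 52, Q* = 49.
Tax on sellers shifts supply to Qs = -55 + 2(P − 16) = -87 + 2P.
283 - 4.5P = -87 + 2P gives buyer price Pb = 740/13; sellers receive Ps = 740/13 − 16 = 532/13.
New quantity: Q = 283 − 4.5(740/13) = 349/13.
Buyer burden = 740/13 − 52 = 64/13; seller burden = 52 − 532/13 = 144/13.

Buyers bear 64/13, sellers bear 144/13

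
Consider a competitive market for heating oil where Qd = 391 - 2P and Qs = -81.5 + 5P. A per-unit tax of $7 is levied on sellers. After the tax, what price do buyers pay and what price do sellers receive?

Pre-tax equilibrium: P* = 67.5, Q* = 256.
Tax on sellers shifts supply to Qs = -81.5 + 5(P − 7) = -116.5 + 5P.
391 - 2P = -116.5 + 5P gives buyer price Pb = 72.5; sellers receive Ps = 72.5 − 7 = 65.5.
New quantity: Q = 391 − 2(72.5) = 246.

Buyers pay $72.5, sellers receive $65.5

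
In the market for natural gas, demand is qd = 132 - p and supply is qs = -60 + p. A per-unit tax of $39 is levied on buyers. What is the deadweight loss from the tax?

Deadweight loss = 380.25

Pre-tax equilibrium: p* = 96, q* = 36.
Tax on buyers shifts demand to qd = 132 − 1(p + 39) = 93 - p.
93 - p = -60 + p gives seller price ps = 76.5; buyers pay pb = 76.5 + 39 = 115.5.
New quantity: q = 132 − 1(115.5) = 16.5.
DWL = ½ × 39 × (36 − 16.5) = 380.25.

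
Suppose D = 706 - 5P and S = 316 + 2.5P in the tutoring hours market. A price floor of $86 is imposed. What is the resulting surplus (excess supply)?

Equilibrium price would be P* = 52, so the floor at 86 binds.
At P = 86: D = 276, S = 531.
Surplus = 531 − 276 = 255.

Surplus = 255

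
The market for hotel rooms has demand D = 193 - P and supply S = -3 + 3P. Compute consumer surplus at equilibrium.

Equilibrium: 193 - P = -3 + 3P gives P* = 49, Q* = 144.
Demand choke price (D = 0): P = 193.
CS = ½(193 − 49)(144) = 10368.

Consumer surplus = 10368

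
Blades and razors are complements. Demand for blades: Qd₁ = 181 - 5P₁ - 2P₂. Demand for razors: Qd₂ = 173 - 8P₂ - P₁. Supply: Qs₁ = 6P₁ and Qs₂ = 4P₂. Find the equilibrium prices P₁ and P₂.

P₁ = 913/65, P₂ = 861/65

Market 1: 181 - 5P₁ - 2P₂ = 6P₁ → 11P₁ + 2P₂ = 181.
Market 2: 12P₂ + P₁ = 173.
Eliminating P₂: 12×(1) − 2×(2) gives 130P₁ = 1826, so P₁ = 913/65.
Back-substitute into (2): P₂ = (173 − 1×913/65) / 12 = 861/65.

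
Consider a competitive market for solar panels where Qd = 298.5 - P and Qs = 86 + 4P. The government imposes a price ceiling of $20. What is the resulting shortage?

Equilibrium price would be P* = 42.5, so the ceiling at 20 binds.
At P = 20: Qd = 298.5 − 1(20) = 278.5, Qs = 86 + 4(20) = 166.
Shortage = 278.5 − 166 = 112.5.

Shortage = 112.5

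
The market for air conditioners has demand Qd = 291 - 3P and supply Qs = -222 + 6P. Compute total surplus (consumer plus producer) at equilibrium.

Total surplus = 3600

Equilibrium: 291 - 3P = -222 + 6P gives P* = 57, Q* = 120.
Demand choke price: P = 97; supply starts at P = 37.
CS = ½(97 − 57)(120) = 2400; PS = ½(57 − 37)(120) = 1200.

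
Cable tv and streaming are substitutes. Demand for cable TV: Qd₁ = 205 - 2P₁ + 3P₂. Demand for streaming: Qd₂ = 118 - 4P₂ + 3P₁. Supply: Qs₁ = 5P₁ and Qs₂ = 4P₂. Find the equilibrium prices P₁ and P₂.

Market 1: 205 - 2P₁ + 3P₂ = 5P₁ → 7P₁ - 3P₂ = 205.
Market 2: 8P₂ - 3P₁ = 118.
Eliminating P₂: 8×(1) + 3×(2) gives 47P₁ = 1994, so P₁ = 1994/47.
Back-substitute into (2): P₂ = (118 + 3×1994/47) / 8 = 1441/47.

P₁ = 1994/47, P₂ = 1441/47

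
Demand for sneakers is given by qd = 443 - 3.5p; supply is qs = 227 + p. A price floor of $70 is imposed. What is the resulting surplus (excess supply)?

Surplus = 99

Equilibrium price would be p* = 48, so the floor at 70 binds.
At p = 70: qd = 198, qs = 297.
Surplus = 297 − 198 = 99.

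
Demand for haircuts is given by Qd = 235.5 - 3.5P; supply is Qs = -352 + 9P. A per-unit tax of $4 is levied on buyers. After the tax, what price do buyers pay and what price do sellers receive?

Pre-tax equilibrium: P* = 47, Q* = 71.
Tax on buyers shifts demand to Qd = 235.5 − 3.5(P + 4) = 221.5 - 3.5P.
221.5 - 3.5P = -352 + 9P gives seller price Ps = 45.88; buyers pay Pb = 45.88 + 4 = 49.88.
New quantity: Q = 235.5 − 3.5(49.88) = 60.92.

Buyers pay $49.88, sellers receive $45.88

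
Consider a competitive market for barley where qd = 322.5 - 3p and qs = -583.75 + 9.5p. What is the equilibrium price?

p* = 72.5

Set qd = qs: 322.5 - 3p = -583.75 + 9.5p.
906.25 = 12.5p, so p* = 72.5.
q* = 322.5 − 3(72.5) = 105.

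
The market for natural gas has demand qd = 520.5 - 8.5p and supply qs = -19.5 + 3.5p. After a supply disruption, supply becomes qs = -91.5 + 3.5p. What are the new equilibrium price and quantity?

Original equilibrium: p* = 45, q* = 138.
New equilibrium: 520.5 - 8.5p = -91.5 + 3.5p, so 612 = 12p and p' = 51; q' = 520.5 − 8.5(51) = 87.

p' = 51, q' = 87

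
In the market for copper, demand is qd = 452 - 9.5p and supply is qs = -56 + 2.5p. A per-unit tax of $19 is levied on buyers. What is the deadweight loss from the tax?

Deadweight loss = 34295/96

Pre-tax equilibrium: p* = 127/3, q* = 299/6.
Tax on buyers shifts demand to qd = 452 − 9.5(p + 19) = 271.5 - 9.5p.
271.5 - 9.5p = -56 + 2.5p gives seller price ps = 655/24; buyers pay pb = 655/24 + 19 = 1111/24.
New quantity: q = 452 − 9.5(1111/24) = 587/48.
DWL = ½ × 19 × (299/6 − 587/48) = 34295/96.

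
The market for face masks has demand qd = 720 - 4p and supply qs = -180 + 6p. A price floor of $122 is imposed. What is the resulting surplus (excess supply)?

Equilibrium price would be p* = 90, so the floor at 122 binds.
At p = 122: qd = 232, qs = 552.
Surplus = 552 − 232 = 320.

Surplus = 320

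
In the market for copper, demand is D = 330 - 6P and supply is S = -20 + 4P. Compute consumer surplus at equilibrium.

Equilibrium: 330 - 6P = -20 + 4P gives P* = 35, Q* = 120.
Demand choke price (D = 0): P = 55.
CS = ½(55 − 35)(120) = 1200.

Consumer surplus = 1200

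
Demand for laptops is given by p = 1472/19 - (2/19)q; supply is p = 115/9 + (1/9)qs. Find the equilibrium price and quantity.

p* = 46, q* = 299

Set the two price expressions equal: 1472/19 - (2/19)q = 115/9 + (1/9)q.
11063/171 = (37/171)q, so q* = 299.
p* = 1472/19 − (2/19)(299) = 46.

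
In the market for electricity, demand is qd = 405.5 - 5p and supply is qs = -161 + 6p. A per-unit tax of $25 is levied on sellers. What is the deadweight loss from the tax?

Pre-tax equilibrium: p* = 51.5, q* = 148.
Tax on sellers shifts supply to qs = -161 + 6(p − 25) = -311 + 6p.
405.5 - 5p = -311 + 6p gives buyer price pb = 1433/22; sellers receive ps = 1433/22 − 25 = 883/22.
New quantity: q = 405.5 − 5(1433/22) = 878/11.
DWL = ½ × 25 × (148 − 878/11) = 9375/11.

Deadweight loss = 9375/11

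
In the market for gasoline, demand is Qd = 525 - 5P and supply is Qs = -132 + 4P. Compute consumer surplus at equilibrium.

Consumer surplus = 2560

Equilibrium: 525 - 5P = -132 + 4P gives P* = 73, Q* = 160.
Demand choke price (Qd = 0): P = 105.
CS = ½(105 − 73)(160) = 2560.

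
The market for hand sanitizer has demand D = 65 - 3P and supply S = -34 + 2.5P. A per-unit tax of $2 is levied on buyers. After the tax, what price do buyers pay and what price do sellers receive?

Pre-tax equilibrium: P* = 18, Q* = 11.
Tax on buyers shifts demand to D = 65 − 3(P + 2) = 59 - 3P.
59 - 3P = -34 + 2.5P gives seller price Ps = 186/11; buyers pay Pb = 186/11 + 2 = 208/11.
New quantity: Q = 65 − 3(208/11) = 91/11.

Buyers pay 208/11, sellers receive 186/11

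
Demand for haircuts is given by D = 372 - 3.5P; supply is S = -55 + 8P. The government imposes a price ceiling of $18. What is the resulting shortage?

Shortage = 220

Equilibrium price would be P* = 854/23, so the ceiling at 18 binds.
At P = 18: D = 372 − 3.5(18) = 309, S = -55 + 8(18) = 89.
Shortage = 309 − 89 = 220.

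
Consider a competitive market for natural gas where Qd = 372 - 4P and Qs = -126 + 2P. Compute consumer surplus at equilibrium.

Equilibrium: 372 - 4P = -126 + 2P gives P* = 83, Q* = 40.
Demand choke price (Qd = 0): P = 93.
CS = ½(93 − 83)(40) = 200.

Consumer surplus = 200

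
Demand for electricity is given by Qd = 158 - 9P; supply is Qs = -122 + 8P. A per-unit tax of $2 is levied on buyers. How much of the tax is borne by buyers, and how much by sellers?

Buyers bear 16/17, sellers bear 18/17

Pre-tax equilibrium: P* = 280/17, Q* = 166/17.
Tax on buyers shifts demand to Qd = 158 − 9(P + 2) = 140 - 9P.
140 - 9P = -122 + 8P gives seller price Ps = 262/17; buyers pay Pb = 262/17 + 2 = 296/17.
New quantity: Q = 158 − 9(296/17) = 22/17.
Buyer burden = 296/17 − 280/17 = 16/17; seller burden = 280/17 − 262/17 = 18/17.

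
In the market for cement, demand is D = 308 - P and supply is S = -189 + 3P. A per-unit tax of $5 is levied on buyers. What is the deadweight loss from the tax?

Pre-tax equilibrium: P* = 124.25, Q* = 183.75.
Tax on buyers shifts demand to D = 308 − 1(P + 5) = 303 - P.
303 - P = -189 + 3P gives seller price Ps = 123; buyers pay Pb = 123 + 5 = 128.
New quantity: Q = 308 − 1(128) = 180.
DWL = ½ × 5 × (183.75 − 180) = 9.375.

Deadweight loss = 9.375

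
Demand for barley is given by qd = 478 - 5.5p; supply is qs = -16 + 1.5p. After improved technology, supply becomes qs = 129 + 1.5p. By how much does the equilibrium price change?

Original equilibrium: p* = 494/7, q* = 629/7.
New equilibrium: 478 - 5.5p = 129 + 1.5p, so 349 = 7p and p' = 349/7; q' = 478 − 5.5(349/7) = 2853/14.
Change in price: 349/7 − 494/7 = -145/7.

Δp = -145/7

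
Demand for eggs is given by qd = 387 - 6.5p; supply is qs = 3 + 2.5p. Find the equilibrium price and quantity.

p* = 128/3, q* = 329/3

Set qd = qs: 387 - 6.5p = 3 + 2.5p.
384 = 9p, so p* = 128/3.
q* = 387 − 6.5(128/3) = 329/3.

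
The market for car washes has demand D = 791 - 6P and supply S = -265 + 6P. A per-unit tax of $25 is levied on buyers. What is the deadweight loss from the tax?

Deadweight loss = 937.5

Pre-tax equilibrium: P* = 88, Q* = 263.
Tax on buyers shifts demand to D = 791 − 6(P + 25) = 641 - 6P.
641 - 6P = -265 + 6P gives seller price Ps = 75.5; buyers pay Pb = 75.5 + 25 = 100.5.
New quantity: Q = 791 − 6(100.5) = 188.
DWL = ½ × 25 × (263 − 188) = 937.5.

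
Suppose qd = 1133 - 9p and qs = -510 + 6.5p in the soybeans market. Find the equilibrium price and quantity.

p* = 106, q* = 179

Set qd = qs: 1133 - 9p = -510 + 6.5p.
1643 = 15.5p, so p* = 106.
q* = 1133 − 9(106) = 179.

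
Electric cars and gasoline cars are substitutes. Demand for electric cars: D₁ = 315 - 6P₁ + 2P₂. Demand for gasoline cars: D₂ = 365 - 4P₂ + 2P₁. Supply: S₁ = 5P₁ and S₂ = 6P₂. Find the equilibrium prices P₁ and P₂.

P₁ = 1940/53, P₂ = 4645/106

Market 1: 315 - 6P₁ + 2P₂ = 5P₁ → 11P₁ - 2P₂ = 315.
Market 2: 10P₂ - 2P₁ = 365.
Eliminating P₂: 10×(1) + 2×(2) gives 106P₁ = 3880, so P₁ = 1940/53.
Back-substitute into (2): P₂ = (365 + 2×1940/53) / 10 = 4645/106.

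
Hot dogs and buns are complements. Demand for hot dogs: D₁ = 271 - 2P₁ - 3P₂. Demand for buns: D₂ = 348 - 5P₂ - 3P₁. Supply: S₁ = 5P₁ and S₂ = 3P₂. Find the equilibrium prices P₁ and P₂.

P₁ = 1124/47, P₂ = 1623/47

Market 1: 271 - 2P₁ - 3P₂ = 5P₁ → 7P₁ + 3P₂ = 271.
Market 2: 8P₂ + 3P₁ = 348.
Eliminating P₂: 8×(1) − 3×(2) gives 47P₁ = 1124, so P₁ = 1124/47.
Back-substitute into (2): P₂ = (348 − 3×1124/47) / 8 = 1623/47.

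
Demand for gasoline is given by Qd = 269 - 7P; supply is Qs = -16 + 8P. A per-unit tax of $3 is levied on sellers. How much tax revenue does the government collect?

Pre-tax equilibrium: P* = 19, Q* = 136.
Tax on sellers shifts supply to Qs = -16 + 8(P − 3) = -40 + 8P.
269 - 7P = -40 + 8P gives buyer price Pb = 20.6; sellers receive Ps = 20.6 − 3 = 17.6.
New quantity: Q = 269 − 7(20.6) = 124.8.
Revenue = 3 × 124.8 = 374.4.

Tax revenue = 374.4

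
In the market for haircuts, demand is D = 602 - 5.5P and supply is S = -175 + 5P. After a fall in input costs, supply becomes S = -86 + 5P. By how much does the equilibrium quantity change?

ΔQ = 979/21

Original equilibrium: P* = 74, Q* = 195.
New equilibrium: 602 - 5.5P = -86 + 5P, so 688 = 10.5P and P' = 1376/21; Q' = 602 − 5.5(1376/21) = 5074/21.
Change in quantity: 5074/21 − 195 = 979/21.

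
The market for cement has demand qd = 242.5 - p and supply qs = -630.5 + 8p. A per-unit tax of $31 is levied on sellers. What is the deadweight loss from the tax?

Deadweight loss = 3844/9

Pre-tax equilibrium: p* = 97, q* = 145.5.
Tax on sellers shifts supply to qs = -630.5 + 8(p − 31) = -878.5 + 8p.
242.5 - p = -878.5 + 8p gives buyer price pb = 1121/9; sellers receive ps = 1121/9 − 31 = 842/9.
New quantity: q = 242.5 − 1(1121/9) = 2123/18.
DWL = ½ × 31 × (145.5 − 2123/18) = 3844/9.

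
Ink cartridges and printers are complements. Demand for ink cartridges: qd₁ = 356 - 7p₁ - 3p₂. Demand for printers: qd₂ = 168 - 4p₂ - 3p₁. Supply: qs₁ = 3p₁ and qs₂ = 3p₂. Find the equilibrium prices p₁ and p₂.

Market 1: 356 - 7p₁ - 3p₂ = 3p₁ → 10p₁ + 3p₂ = 356.
Market 2: 7p₂ + 3p₁ = 168.
Eliminating p₂: 7×(1) − 3×(2) gives 61p₁ = 1988, so p₁ = 1988/61.
Back-substitute into (2): p₂ = (168 − 3×1988/61) / 7 = 612/61.

p₁ = 1988/61, p₂ = 612/61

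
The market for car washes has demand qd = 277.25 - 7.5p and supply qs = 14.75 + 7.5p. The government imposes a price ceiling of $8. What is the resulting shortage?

Equilibrium price would be p* = 17.5, so the ceiling at 8 binds.
At p = 8: qd = 277.25 − 7.5(8) = 217.25, qs = 14.75 + 7.5(8) = 74.75.
Shortage = 217.25 − 74.75 = 142.5.

Shortage = 142.5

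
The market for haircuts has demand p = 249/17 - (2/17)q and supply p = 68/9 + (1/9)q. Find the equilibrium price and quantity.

p* = 11, q* = 31

Set the two price expressions equal: 249/17 - (2/17)q = 68/9 + (1/9)q.
1085/153 = (35/153)q, so q* = 31.
p* = 249/17 − (2/17)(31) = 11.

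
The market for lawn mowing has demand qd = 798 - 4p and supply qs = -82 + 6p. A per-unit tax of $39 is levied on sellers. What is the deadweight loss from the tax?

Pre-tax equilibrium: p* = 88, q* = 446.
Tax on sellers shifts supply to qs = -82 + 6(p − 39) = -316 + 6p.
798 - 4p = -316 + 6p gives buyer price pb = 111.4; sellers receive ps = 111.4 − 39 = 72.4.
New quantity: q = 798 − 4(111.4) = 352.4.
DWL = ½ × 39 × (446 − 352.4) = 1825.2.

Deadweight loss = 1825.2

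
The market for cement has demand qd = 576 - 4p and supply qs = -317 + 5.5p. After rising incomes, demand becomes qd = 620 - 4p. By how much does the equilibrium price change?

Δp = 88/19

Original equilibrium: p* = 94, q* = 200.
New equilibrium: 620 - 4p = -317 + 5.5p, so 937 = 9.5p and p' = 1874/19; q' = 620 − 4(1874/19) = 4284/19.
Change in price: 1874/19 − 94 = 88/19.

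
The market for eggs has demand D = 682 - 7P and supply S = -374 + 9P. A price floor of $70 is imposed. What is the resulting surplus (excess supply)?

Surplus = 64

Equilibrium price would be P* = 66, so the floor at 70 binds.
At P = 70: D = 192, S = 256.
Surplus = 256 − 192 = 64.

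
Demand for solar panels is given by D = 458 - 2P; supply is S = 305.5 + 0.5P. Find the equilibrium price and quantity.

P* = 61, Q* = 336

Set D = S: 458 - 2P = 305.5 + 0.5P.
152.5 = 2.5P, so P* = 61.
Q* = 458 − 2(61) = 336.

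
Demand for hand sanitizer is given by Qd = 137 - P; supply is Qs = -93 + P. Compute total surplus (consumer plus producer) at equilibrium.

Total surplus = 484

Equilibrium: 137 - P = -93 + P gives P* = 115, Q* = 22.
Demand choke price: P = 137; supply starts at P = 93.
CS = ½(137 − 115)(22) = 242; PS = ½(115 − 93)(22) = 242.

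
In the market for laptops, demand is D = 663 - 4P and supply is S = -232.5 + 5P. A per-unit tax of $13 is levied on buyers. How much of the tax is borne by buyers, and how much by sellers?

Buyers bear 65/9, sellers bear 52/9

Pre-tax equilibrium: P* = 99.5, Q* = 265.
Tax on buyers shifts demand to D = 663 − 4(P + 13) = 611 - 4P.
611 - 4P = -232.5 + 5P gives seller price Ps = 1687/18; buyers pay Pb = 1687/18 + 13 = 1921/18.
New quantity: Q = 663 − 4(1921/18) = 2125/9.
Buyer burden = 1921/18 − 99.5 = 65/9; seller burden = 99.5 − 1687/18 = 52/9.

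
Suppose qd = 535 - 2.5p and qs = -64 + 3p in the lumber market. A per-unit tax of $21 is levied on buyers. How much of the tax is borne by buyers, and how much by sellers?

Buyers bear 126/11, sellers bear 105/11

Pre-tax equilibrium: p* = 1198/11, q* = 2890/11.
Tax on buyers shifts demand to qd = 535 − 2.5(p + 21) = 482.5 - 2.5p.
482.5 - 2.5p = -64 + 3p gives seller price ps = 1093/11; buyers pay pb = 1093/11 + 21 = 1324/11.
New quantity: q = 535 − 2.5(1324/11) = 2575/11.
Buyer burden = 1324/11 − 1198/11 = 126/11; seller burden = 1198/11 − 1093/11 = 105/11.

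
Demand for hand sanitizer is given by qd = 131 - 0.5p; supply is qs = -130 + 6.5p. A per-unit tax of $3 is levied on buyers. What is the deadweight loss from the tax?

Pre-tax equilibrium: p* = 261/7, q* = 1573/14.
Tax on buyers shifts demand to qd = 131 − 0.5(p + 3) = 129.5 - 0.5p.
129.5 - 0.5p = -130 + 6.5p gives seller price ps = 519/14; buyers pay pb = 519/14 + 3 = 561/14.
New quantity: q = 131 − 0.5(561/14) = 3107/28.
DWL = ½ × 3 × (1573/14 − 3107/28) = 117/56.

Deadweight loss = 117/56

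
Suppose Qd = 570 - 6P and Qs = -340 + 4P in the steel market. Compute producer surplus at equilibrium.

Producer surplus = 72

Equilibrium: 570 - 6P = -340 + 4P gives P* = 91, Q* = 24.
Supply starts at P = 85 (where Qs = 0).
PS = ½(91 − 85)(24) = 72.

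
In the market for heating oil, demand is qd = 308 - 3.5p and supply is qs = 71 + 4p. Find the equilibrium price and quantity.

p* = 31.6, q* = 197.4

Set qd = qs: 308 - 3.5p = 71 + 4p.
237 = 7.5p, so p* = 31.6.
q* = 308 − 3.5(31.6) = 197.4.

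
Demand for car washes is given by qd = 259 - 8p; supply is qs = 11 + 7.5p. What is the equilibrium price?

Set qd = qs: 259 - 8p = 11 + 7.5p.
248 = 15.5p, so p* = 16.
q* = 259 − 8(16) = 131.

p* = 16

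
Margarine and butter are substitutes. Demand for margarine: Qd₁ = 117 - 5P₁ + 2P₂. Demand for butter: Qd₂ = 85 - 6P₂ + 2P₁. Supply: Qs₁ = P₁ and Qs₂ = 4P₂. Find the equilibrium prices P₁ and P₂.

Market 1: 117 - 5P₁ + 2P₂ = P₁ → 6P₁ - 2P₂ = 117.
Market 2: 10P₂ - 2P₁ = 85.
Eliminating P₂: 10×(1) + 2×(2) gives 56P₁ = 1340, so P₁ = 335/14.
Back-substitute into (2): P₂ = (85 + 2×335/14) / 10 = 93/7.

P₁ = 335/14, P₂ = 93/7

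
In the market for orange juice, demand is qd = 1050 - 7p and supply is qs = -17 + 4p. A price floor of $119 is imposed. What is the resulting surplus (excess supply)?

Surplus = 242

Equilibrium price would be p* = 97, so the floor at 119 binds.
At p = 119: qd = 217, qs = 459.
Surplus = 459 − 217 = 242.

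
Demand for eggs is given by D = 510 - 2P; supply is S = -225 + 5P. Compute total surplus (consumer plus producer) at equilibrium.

Total surplus = 31500

Equilibrium: 510 - 2P = -225 + 5P gives P* = 105, Q* = 300.
Demand choke price: P = 255; supply starts at P = 45.
CS = ½(255 − 105)(300) = 22500; PS = ½(105 − 45)(300) = 9000.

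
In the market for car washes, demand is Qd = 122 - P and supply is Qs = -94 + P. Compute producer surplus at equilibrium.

Producer surplus = 98

Equilibrium: 122 - P = -94 + P gives P* = 108, Q* = 14.
Supply starts at P = 94 (where Qs = 0).
PS = ½(108 − 94)(14) = 98.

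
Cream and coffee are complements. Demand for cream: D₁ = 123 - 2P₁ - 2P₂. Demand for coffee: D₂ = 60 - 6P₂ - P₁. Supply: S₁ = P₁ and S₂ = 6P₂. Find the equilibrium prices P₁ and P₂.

P₁ = 678/17, P₂ = 57/34

Market 1: 123 - 2P₁ - 2P₂ = P₁ → 3P₁ + 2P₂ = 123.
Market 2: 12P₂ + P₁ = 60.
Eliminating P₂: 12×(1) − 2×(2) gives 34P₁ = 1356, so P₁ = 678/17.
Back-substitute into (2): P₂ = (60 − 1×678/17) / 12 = 57/34.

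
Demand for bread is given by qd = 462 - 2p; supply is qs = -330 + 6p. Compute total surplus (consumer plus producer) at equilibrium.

Equilibrium: 462 - 2p = -330 + 6p gives p* = 99, q* = 264.
Demand choke price: p = 231; supply starts at p = 55.
CS = ½(231 − 99)(264) = 17424; PS = ½(99 − 55)(264) = 5808.

Total surplus = 23232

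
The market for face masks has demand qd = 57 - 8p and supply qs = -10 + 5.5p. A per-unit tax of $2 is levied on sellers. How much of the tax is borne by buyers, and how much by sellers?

Pre-tax equilibrium: p* = 134/27, q* = 467/27.
Tax on sellers shifts supply to qs = -10 + 5.5(p − 2) = -21 + 5.5p.
57 - 8p = -21 + 5.5p gives buyer price pb = 52/9; sellers receive ps = 52/9 − 2 = 34/9.
New quantity: q = 57 − 8(52/9) = 97/9.
Buyer burden = 52/9 − 134/27 = 22/27; seller burden = 134/27 − 34/9 = 32/27.

Buyers bear 22/27, sellers bear 32/27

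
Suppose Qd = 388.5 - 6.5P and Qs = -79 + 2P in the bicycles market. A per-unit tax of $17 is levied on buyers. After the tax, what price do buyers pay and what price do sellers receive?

Buyers pay $59, sellers receive $42

Pre-tax equilibrium: P* = 55, Q* = 31.
Tax on buyers shifts demand to Qd = 388.5 − 6.5(P + 17) = 278 - 6.5P.
278 - 6.5P = -79 + 2P gives seller price Ps = 42; buyers pay Pb = 42 + 17 = 59.
New quantity: Q = 388.5 − 6.5(59) = 5.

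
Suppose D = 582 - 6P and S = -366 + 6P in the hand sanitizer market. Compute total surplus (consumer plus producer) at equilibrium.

Equilibrium: 582 - 6P = -366 + 6P gives P* = 79, Q* = 108.
Demand choke price: P = 97; supply starts at P = 61.
CS = ½(97 − 79)(108) = 972; PS = ½(79 − 61)(108) = 972.

Total surplus = 1944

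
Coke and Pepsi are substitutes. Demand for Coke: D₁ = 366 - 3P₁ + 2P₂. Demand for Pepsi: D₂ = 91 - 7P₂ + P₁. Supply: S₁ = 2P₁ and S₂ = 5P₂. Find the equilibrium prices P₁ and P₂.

Market 1: 366 - 3P₁ + 2P₂ = 2P₁ → 5P₁ - 2P₂ = 366.
Market 2: 12P₂ - P₁ = 91.
Eliminating P₂: 12×(1) + 2×(2) gives 58P₁ = 4574, so P₁ = 2287/29.
Back-substitute into (2): P₂ = (91 + 1×2287/29) / 12 = 821/58.

P₁ = 2287/29, P₂ = 821/58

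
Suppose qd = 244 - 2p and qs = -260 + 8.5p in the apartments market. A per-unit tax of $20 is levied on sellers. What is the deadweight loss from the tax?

Deadweight loss = 6800/21

Pre-tax equilibrium: p* = 48, q* = 148.
Tax on sellers shifts supply to qs = -260 + 8.5(p − 20) = -430 + 8.5p.
244 - 2p = -430 + 8.5p gives buyer price pb = 1348/21; sellers receive ps = 1348/21 − 20 = 928/21.
New quantity: q = 244 − 2(1348/21) = 2428/21.
DWL = ½ × 20 × (148 − 2428/21) = 6800/21.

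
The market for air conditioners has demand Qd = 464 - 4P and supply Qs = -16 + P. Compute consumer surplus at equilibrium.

Equilibrium: 464 - 4P = -16 + P gives P* = 96, Q* = 80.
Demand choke price (Qd = 0): P = 116.
CS = ½(116 − 96)(80) = 800.

Consumer surplus = 800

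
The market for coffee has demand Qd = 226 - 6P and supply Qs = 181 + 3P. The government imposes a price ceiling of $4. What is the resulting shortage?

Shortage = 9

Equilibrium price would be P* = 5, so the ceiling at 4 binds.
At P = 4: Qd = 226 − 6(4) = 202, Qs = 181 + 3(4) = 193.
Shortage = 202 − 193 = 9.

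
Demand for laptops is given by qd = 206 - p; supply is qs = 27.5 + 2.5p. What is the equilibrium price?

Set qd = qs: 206 - p = 27.5 + 2.5p.
178.5 = 3.5p, so p* = 51.
q* = 206 − 1(51) = 155.

p* = 51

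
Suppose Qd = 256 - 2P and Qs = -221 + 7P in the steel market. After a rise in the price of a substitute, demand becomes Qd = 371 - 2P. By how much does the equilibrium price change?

ΔP = 115/9

Original equilibrium: P* = 53, Q* = 150.
New equilibrium: 371 - 2P = -221 + 7P, so 592 = 9P and P' = 592/9; Q' = 371 − 2(592/9) = 2155/9.
Change in price: 592/9 − 53 = 115/9.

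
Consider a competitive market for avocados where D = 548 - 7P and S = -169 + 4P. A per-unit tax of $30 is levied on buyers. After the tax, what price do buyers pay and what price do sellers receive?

Pre-tax equilibrium: P* = 717/11, Q* = 1009/11.
Tax on buyers shifts demand to D = 548 − 7(P + 30) = 338 - 7P.
338 - 7P = -169 + 4P gives seller price Ps = 507/11; buyers pay Pb = 507/11 + 30 = 837/11.
New quantity: Q = 548 − 7(837/11) = 169/11.

Buyers pay 837/11, sellers receive 507/11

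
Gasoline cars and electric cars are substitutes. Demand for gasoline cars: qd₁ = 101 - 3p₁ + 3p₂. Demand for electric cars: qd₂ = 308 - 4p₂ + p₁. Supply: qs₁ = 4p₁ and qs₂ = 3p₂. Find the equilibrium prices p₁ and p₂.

p₁ = 1631/46, p₂ = 2257/46

Market 1: 101 - 3p₁ + 3p₂ = 4p₁ → 7p₁ - 3p₂ = 101.
Market 2: 7p₂ - p₁ = 308.
Eliminating p₂: 7×(1) + 3×(2) gives 46p₁ = 1631, so p₁ = 1631/46.
Back-substitute into (2): p₂ = (308 + 1×1631/46) / 7 = 2257/46.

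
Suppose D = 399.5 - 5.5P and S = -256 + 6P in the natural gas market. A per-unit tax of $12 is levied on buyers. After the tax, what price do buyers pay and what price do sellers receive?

Pre-tax equilibrium: P* = 57, Q* = 86.
Tax on buyers shifts demand to D = 399.5 − 5.5(P + 12) = 333.5 - 5.5P.
333.5 - 5.5P = -256 + 6P gives seller price Ps = 1179/23; buyers pay Pb = 1179/23 + 12 = 1455/23.
New quantity: Q = 399.5 − 5.5(1455/23) = 1186/23.

Buyers pay 1455/23, sellers receive 1179/23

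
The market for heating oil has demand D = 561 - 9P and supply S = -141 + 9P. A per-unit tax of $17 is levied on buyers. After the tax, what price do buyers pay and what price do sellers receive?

Buyers pay $47.5, sellers receive $30.5

Pre-tax equilibrium: P* = 39, Q* = 210.
Tax on buyers shifts demand to D = 561 − 9(P + 17) = 408 - 9P.
408 - 9P = -141 + 9P gives seller price Ps = 30.5; buyers pay Pb = 30.5 + 17 = 47.5.
New quantity: Q = 561 − 9(47.5) = 133.5.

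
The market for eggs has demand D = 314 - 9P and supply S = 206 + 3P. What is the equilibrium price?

P* = 9

Set D = S: 314 - 9P = 206 + 3P.
108 = 12P, so P* = 9.
Q* = 314 − 9(9) = 233.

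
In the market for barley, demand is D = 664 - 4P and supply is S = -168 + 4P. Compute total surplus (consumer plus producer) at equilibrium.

Equilibrium: 664 - 4P = -168 + 4P gives P* = 104, Q* = 248.
Demand choke price: P = 166; supply starts at P = 42.
CS = ½(166 − 104)(248) = 7688; PS = ½(104 − 42)(248) = 7688.

Total surplus = 15376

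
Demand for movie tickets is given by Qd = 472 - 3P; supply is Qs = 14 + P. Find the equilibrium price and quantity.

Set Qd = Qs: 472 - 3P = 14 + P.
458 = 4P, so P* = 114.5.
Q* = 472 − 3(114.5) = 128.5.

P* = 114.5, Q* = 128.5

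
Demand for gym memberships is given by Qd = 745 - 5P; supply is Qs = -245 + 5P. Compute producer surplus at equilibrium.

Producer surplus = 6250

Equilibrium: 745 - 5P = -245 + 5P gives P* = 99, Q* = 250.
Supply starts at P = 49 (where Qs = 0).
PS = ½(99 − 49)(250) = 6250.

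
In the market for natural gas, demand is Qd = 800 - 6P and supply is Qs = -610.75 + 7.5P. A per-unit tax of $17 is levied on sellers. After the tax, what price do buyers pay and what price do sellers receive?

Buyers pay 2051/18, sellers receive 1745/18

Pre-tax equilibrium: P* = 104.5, Q* = 173.
Tax on sellers shifts supply to Qs = -610.75 + 7.5(P − 17) = -738.25 + 7.5P.
800 - 6P = -738.25 + 7.5P gives buyer price Pb = 2051/18; sellers receive Ps = 2051/18 − 17 = 1745/18.
New quantity: Q = 800 − 6(2051/18) = 349/3.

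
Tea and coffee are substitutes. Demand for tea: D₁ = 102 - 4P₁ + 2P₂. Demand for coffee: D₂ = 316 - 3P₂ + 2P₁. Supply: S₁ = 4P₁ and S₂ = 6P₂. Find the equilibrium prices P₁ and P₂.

P₁ = 775/34, P₂ = 683/17

Market 1: 102 - 4P₁ + 2P₂ = 4P₁ → 8P₁ - 2P₂ = 102.
Market 2: 9P₂ - 2P₁ = 316.
Eliminating P₂: 9×(1) + 2×(2) gives 68P₁ = 1550, so P₁ = 775/34.
Back-substitute into (2): P₂ = (316 + 2×775/34) / 9 = 683/17.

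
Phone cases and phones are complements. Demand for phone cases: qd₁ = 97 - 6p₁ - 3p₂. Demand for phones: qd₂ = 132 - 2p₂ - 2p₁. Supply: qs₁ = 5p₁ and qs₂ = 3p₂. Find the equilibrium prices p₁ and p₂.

p₁ = 89/49, p₂ = 1258/49

Market 1: 97 - 6p₁ - 3p₂ = 5p₁ → 11p₁ + 3p₂ = 97.
Market 2: 5p₂ + 2p₁ = 132.
Eliminating p₂: 5×(1) − 3×(2) gives 49p₁ = 89, so p₁ = 89/49.
Back-substitute into (2): p₂ = (132 − 2×89/49) / 5 = 1258/49.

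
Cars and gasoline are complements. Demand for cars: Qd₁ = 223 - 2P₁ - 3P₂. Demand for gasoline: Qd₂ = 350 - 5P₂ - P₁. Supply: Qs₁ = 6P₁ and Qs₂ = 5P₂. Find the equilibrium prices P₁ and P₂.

Market 1: 223 - 2P₁ - 3P₂ = 6P₁ → 8P₁ + 3P₂ = 223.
Market 2: 10P₂ + P₁ = 350.
Eliminating P₂: 10×(1) − 3×(2) gives 77P₁ = 1180, so P₁ = 1180/77.
Back-substitute into (2): P₂ = (350 − 1×1180/77) / 10 = 2577/77.

P₁ = 1180/77, P₂ = 2577/77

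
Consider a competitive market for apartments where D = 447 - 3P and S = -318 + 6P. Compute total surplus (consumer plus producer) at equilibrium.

Total surplus = 9216

Equilibrium: 447 - 3P = -318 + 6P gives P* = 85, Q* = 192.
Demand choke price: P = 149; supply starts at P = 53.
CS = ½(149 − 85)(192) = 6144; PS = ½(85 − 53)(192) = 3072.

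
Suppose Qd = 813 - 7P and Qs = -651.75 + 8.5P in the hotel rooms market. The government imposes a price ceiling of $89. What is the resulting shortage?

Equilibrium price would be P* = 94.5, so the ceiling at 89 binds.
At P = 89: Qd = 813 − 7(89) = 190, Qs = -651.75 + 8.5(89) = 104.75.
Shortage = 190 − 104.75 = 85.25.

Shortage = 85.25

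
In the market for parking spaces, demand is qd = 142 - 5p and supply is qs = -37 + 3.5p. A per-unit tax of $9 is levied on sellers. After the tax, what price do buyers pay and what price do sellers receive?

Pre-tax equilibrium: p* = 358/17, q* = 624/17.
Tax on sellers shifts supply to qs = -37 + 3.5(p − 9) = -68.5 + 3.5p.
142 - 5p = -68.5 + 3.5p gives buyer price pb = 421/17; sellers receive ps = 421/17 − 9 = 268/17.
New quantity: q = 142 − 5(421/17) = 309/17.

Buyers pay 421/17, sellers receive 268/17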